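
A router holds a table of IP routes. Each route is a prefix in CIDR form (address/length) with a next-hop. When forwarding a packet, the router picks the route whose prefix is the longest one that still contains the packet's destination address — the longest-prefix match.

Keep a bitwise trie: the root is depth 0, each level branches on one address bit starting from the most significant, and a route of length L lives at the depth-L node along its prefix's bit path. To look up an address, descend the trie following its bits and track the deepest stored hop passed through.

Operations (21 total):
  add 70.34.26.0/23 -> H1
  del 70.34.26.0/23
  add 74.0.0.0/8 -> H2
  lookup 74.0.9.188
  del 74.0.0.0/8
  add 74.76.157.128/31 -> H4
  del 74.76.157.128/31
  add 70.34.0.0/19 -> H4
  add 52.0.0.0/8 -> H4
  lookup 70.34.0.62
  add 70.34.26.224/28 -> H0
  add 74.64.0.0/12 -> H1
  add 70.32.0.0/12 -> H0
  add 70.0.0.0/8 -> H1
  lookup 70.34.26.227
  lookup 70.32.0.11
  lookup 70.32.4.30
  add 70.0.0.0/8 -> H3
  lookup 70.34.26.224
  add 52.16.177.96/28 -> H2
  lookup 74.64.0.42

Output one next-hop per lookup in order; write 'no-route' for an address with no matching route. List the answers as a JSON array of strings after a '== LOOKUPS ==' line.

Process each operation:
  + 70.34.26.0/23 (H1) depth=23
  - 70.34.26.0/23 clear@23
  + 74.0.0.0/8 (H2) depth=8
  Q 74.0.9.188: descend 01001010 ; hops seen [H2] ; pick H2
  - 74.0.0.0/8 clear@8
  + 74.76.157.128/31 (H4) depth=31
  - 74.76.157.128/31 clear@31
  + 70.34.0.0/19 (H4) depth=19
  + 52.0.0.0/8 (H4) depth=8
  Q 70.34.0.62: descend 0100011000100010000 ; hops seen [H4] ; pick H4
  + 70.34.26.224/28 (H0) depth=28
  + 74.64.0.0/12 (H1) depth=12
  + 70.32.0.0/12 (H0) depth=12
  + 70.0.0.0/8 (H1) depth=8
  Q 70.34.26.227: descend 0100011000100010000110101110 ; hops seen [H1,H0,H4,H0] ; pick H0
  Q 70.32.0.11: descend 01000110001000 ; hops seen [H1,H0] ; pick H0
  Q 70.32.4.30: descend 01000110001000 ; hops seen [H1,H0] ; pick H0
  + 70.0.0.0/8 (H3) depth=8
  Q 70.34.26.224: descend 0100011000100010000110101110 ; hops seen [H3,H0,H4,H0] ; pick H0
  + 52.16.177.96/28 (H2) depth=28
  Q 74.64.0.42: descend 010010100100 ; hops seen [H1] ; pick H1

== LOOKUPS ==
["H2","H4","H0","H0","H0","H0","H1"]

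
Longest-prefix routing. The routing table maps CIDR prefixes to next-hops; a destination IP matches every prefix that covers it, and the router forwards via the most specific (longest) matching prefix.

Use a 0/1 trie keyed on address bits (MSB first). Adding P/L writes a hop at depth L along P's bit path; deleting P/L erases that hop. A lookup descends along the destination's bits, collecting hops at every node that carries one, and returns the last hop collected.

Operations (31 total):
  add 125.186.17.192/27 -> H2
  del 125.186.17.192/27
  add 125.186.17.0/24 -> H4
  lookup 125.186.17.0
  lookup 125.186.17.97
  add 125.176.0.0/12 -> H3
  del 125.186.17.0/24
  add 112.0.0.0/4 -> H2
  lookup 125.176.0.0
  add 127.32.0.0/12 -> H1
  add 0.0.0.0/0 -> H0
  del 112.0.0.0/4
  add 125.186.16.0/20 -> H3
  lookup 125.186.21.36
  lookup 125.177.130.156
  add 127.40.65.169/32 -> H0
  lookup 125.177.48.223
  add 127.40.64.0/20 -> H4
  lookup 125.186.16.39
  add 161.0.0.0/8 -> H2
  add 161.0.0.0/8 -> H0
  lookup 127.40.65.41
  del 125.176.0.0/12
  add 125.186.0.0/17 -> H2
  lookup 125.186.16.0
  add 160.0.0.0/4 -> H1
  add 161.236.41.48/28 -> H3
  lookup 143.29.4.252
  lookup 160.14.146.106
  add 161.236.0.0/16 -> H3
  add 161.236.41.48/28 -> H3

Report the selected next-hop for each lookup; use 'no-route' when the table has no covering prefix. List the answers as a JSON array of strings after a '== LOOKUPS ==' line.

Process each operation:
  + 125.186.17.192/27 (H2) depth=27
  del 125.186.17.192/27 (clear depth 27)
  + 125.186.17.0/24 (H4) depth=24
  lookup 125.186.17.0: bits 011111011011101000010001 walk d0:-→d1:-→d2:-→d3:-→d4:-→d5:-→d6:-→d7:-→d8:-→d9:-→d10:-→d11:-→d12:-→d13:-→d14:-→d15:-→d16:-→d17:-→d18:-→d19:-→d20:-→d21:-→d22:-→d23:-→d24:H4 -> H4
  lookup 125.186.17.97: bits 011111011011101000010001 walk d0:-→d1:-→d2:-→d3:-→d4:-→d5:-→d6:-→d7:-→d8:-→d9:-→d10:-→d11:-→d12:-→d13:-→d14:-→d15:-→d16:-→d17:-→d18:-→d19:-→d20:-→d21:-→d22:-→d23:-→d24:H4 -> H4
  + 125.176.0.0/12 (H3) depth=12
  del 125.186.17.0/24 (clear depth 24)
  + 112.0.0.0/4 (H2) depth=4
  lookup 125.176.0.0: bits 011111011011 walk d0:-→d1:-→d2:-→d3:-→d4:H2→d5:-→d6:-→d7:-→d8:-→d9:-→d10:-→d11:-→d12:H3 -> H3
  + 127.32.0.0/12 (H1) depth=12
  + 0.0.0.0/0 (H0) depth=0
  del 112.0.0.0/4 (clear depth 4)
  + 125.186.16.0/20 (H3) depth=20
  lookup 125.186.21.36: bits 011111011011101000010 walk d0:H0→d1:-→d2:-→d3:-→d4:-→d5:-→d6:-→d7:-→d8:-→d9:-→d10:-→d11:-→d12:H3→d13:-→d14:-→d15:-→d16:-→d17:-→d18:-→d19:-→d20:H3→d21:- -> H3
  lookup 125.177.130.156: bits 011111011011 walk d0:H0→d1:-→d2:-→d3:-→d4:-→d5:-→d6:-→d7:-→d8:-→d9:-→d10:-→d11:-→d12:H3 -> H3
  + 127.40.65.169/32 (H0) depth=32
  lookup 125.177.48.223: bits 011111011011 walk d0:H0→d1:-→d2:-→d3:-→d4:-→d5:-→d6:-→d7:-→d8:-→d9:-→d10:-→d11:-→d12:H3 -> H3
  + 127.40.64.0/20 (H4) depth=20
  lookup 125.186.16.39: bits 01111101101110100001000 walk d0:H0→d1:-→d2:-→d3:-→d4:-→d5:-→d6:-→d7:-→d8:-→d9:-→d10:-→d11:-→d12:H3→d13:-→d14:-→d15:-→d16:-→d17:-→d18:-→d19:-→d20:H3→d21:-→d22:-→d23:- -> H3
  + 161.0.0.0/8 (H2) depth=8
  + 161.0.0.0/8 (H0) depth=8
  lookup 127.40.65.41: bits 011111110010100001000001 walk d0:H0→d1:-→d2:-→d3:-→d4:-→d5:-→d6:-→d7:-→d8:-→d9:-→d10:-→d11:-→d12:H1→d13:-→d14:-→d15:-→d16:-→d17:-→d18:-→d19:-→d20:H4→d21:-→d22:-→d23:-→d24:- -> H4
  del 125.176.0.0/12 (clear depth 12)
  + 125.186.0.0/17 (H2) depth=17
  lookup 125.186.16.0: bits 01111101101110100001000 walk d0:H0→d1:-→d2:-→d3:-→d4:-→d5:-→d6:-→d7:-→d8:-→d9:-→d10:-→d11:-→d12:-→d13:-→d14:-→d15:-→d16:-→d17:H2→d18:-→d19:-→d20:H3→d21:-→d22:-→d23:- -> H3
  + 160.0.0.0/4 (H1) depth=4
  + 161.236.41.48/28 (H3) depth=28
  lookup 143.29.4.252: bits 10 walk d0:H0→d1:-→d2:- -> H0
  lookup 160.14.146.106: bits 1010000 walk d0:H0→d1:-→d2:-→d3:-→d4:H1→d5:-→d6:-→d7:- -> H1
  + 161.236.0.0/16 (H3) depth=16
  + 161.236.41.48/28 (H3) depth=28

== LOOKUPS ==
["H4","H4","H3","H3","H3","H3","H3","H4","H3","H0","H1"]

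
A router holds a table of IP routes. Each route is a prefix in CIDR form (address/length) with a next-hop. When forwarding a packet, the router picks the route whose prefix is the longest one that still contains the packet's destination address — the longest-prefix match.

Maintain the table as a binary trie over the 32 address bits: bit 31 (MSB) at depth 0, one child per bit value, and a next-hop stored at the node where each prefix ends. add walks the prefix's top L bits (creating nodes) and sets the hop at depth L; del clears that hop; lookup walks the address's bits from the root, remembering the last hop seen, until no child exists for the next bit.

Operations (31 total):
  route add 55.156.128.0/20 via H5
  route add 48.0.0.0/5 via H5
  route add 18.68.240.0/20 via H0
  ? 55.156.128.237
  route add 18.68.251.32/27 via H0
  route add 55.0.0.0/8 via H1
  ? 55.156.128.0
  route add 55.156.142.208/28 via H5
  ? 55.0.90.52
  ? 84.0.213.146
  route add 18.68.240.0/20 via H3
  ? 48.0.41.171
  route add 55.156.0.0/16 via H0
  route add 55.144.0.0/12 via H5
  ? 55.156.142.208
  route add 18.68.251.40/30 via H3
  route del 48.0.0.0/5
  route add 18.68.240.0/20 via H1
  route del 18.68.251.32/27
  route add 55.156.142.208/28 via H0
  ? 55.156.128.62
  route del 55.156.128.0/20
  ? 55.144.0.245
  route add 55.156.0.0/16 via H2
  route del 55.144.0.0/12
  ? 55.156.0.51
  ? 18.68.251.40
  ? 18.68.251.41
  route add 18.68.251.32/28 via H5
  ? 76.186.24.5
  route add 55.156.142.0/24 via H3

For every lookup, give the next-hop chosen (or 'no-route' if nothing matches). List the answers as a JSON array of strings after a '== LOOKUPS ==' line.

Process each operation:
  add 55.156.128.0/20 -> H5 at depth 20
  add 48.0.0.0/5 -> H5 at depth 5
  add 18.68.240.0/20 -> H0 at depth 20
  lookup 55.156.128.237: bits 00110111100111001000 walk d0:-→d1:-→d2:-→d3:-→d4:-→d5:H5→d6:-→d7:-→d8:-→d9:-→d10:-→d11:-→d12:-→d13:-→d14:-→d15:-→d16:-→d17:-→d18:-→d19:-→d20:H5 -> H5
  add 18.68.251.32/27 -> H0 at depth 27
  add 55.0.0.0/8 -> H1 at depth 8
  lookup 55.156.128.0: bits 00110111100111001000 walk d0:-→d1:-→d2:-→d3:-→d4:-→d5:H5→d6:-→d7:-→d8:H1→d9:-→d10:-→d11:-→d12:-→d13:-→d14:-→d15:-→d16:-→d17:-→d18:-→d19:-→d20:H5 -> H5
  add 55.156.142.208/28 -> H5 at depth 28
  lookup 55.0.90.52: bits 00110111 walk d0:-→d1:-→d2:-→d3:-→d4:-→d5:H5→d6:-→d7:-→d8:H1 -> H1
  lookup 84.0.213.146: bits 0 walk d0:-→d1:- -> no-route
  add 18.68.240.0/20 -> H3 at depth 20
  lookup 48.0.41.171: bits 00110 walk d0:-→d1:-→d2:-→d3:-→d4:-→d5:H5 -> H5
  add 55.156.0.0/16 -> H0 at depth 16
  add 55.144.0.0/12 -> H5 at depth 12
  lookup 55.156.142.208: bits 0011011110011100100011101101 walk d0:-→d1:-→d2:-→d3:-→d4:-→d5:H5→d6:-→d7:-→d8:H1→d9:-→d10:-→d11:-→d12:H5→d13:-→d14:-→d15:-→d16:H0→d17:-→d18:-→d19:-→d20:H5→d21:-→d22:-→d23:-→d24:-→d25:-→d26:-→d27:-→d28:H5 -> H5
  add 18.68.251.40/30 -> H3 at depth 30
  del 48.0.0.0/5 (clear depth 5)
  add 18.68.240.0/20 -> H1 at depth 20
  del 18.68.251.32/27 (clear depth 27)
  add 55.156.142.208/28 -> H0 at depth 28
  lookup 55.156.128.62: bits 00110111100111001000 walk d0:-→d1:-→d2:-→d3:-→d4:-→d5:-→d6:-→d7:-→d8:H1→d9:-→d10:-→d11:-→d12:H5→d13:-→d14:-→d15:-→d16:H0→d17:-→d18:-→d19:-→d20:H5 -> H5
  del 55.156.128.0/20 (clear depth 20)
  lookup 55.144.0.245: bits 001101111001 walk d0:-→d1:-→d2:-→d3:-→d4:-→d5:-→d6:-→d7:-→d8:H1→d9:-→d10:-→d11:-→d12:H5 -> H5
  add 55.156.0.0/16 -> H2 at depth 16
  del 55.144.0.0/12 (clear depth 12)
  lookup 55.156.0.51: bits 0011011110011100 walk d0:-→d1:-→d2:-→d3:-→d4:-→d5:-→d6:-→d7:-→d8:H1→d9:-→d10:-→d11:-→d12:-→d13:-→d14:-→d15:-→d16:H2 -> H2
  lookup 18.68.251.40: bits 000100100100010011111011001010 walk d0:-→d1:-→d2:-→d3:-→d4:-→d5:-→d6:-→d7:-→d8:-→d9:-→d10:-→d11:-→d12:-→d13:-→d14:-→d15:-→d16:-→d17:-→d18:-→d19:-→d20:H1→d21:-→d22:-→d23:-→d24:-→d25:-→d26:-→d27:-→d28:-→d29:-→d30:H3 -> H3
  lookup 18.68.251.41: bits 000100100100010011111011001010 walk d0:-→d1:-→d2:-→d3:-→d4:-→d5:-→d6:-→d7:-→d8:-→d9:-→d10:-→d11:-→d12:-→d13:-→d14:-→d15:-→d16:-→d17:-→d18:-→d19:-→d20:H1→d21:-→d22:-→d23:-→d24:-→d25:-→d26:-→d27:-→d28:-→d29:-→d30:H3 -> H3
  add 18.68.251.32/28 -> H5 at depth 28
  lookup 76.186.24.5: bits 0 walk d0:-→d1:- -> no-route
  add 55.156.142.0/24 -> H3 at depth 24

== LOOKUPS ==
["H5","H5","H1","no-route","H5","H5","H5","H5","H2","H3","H3","no-route"]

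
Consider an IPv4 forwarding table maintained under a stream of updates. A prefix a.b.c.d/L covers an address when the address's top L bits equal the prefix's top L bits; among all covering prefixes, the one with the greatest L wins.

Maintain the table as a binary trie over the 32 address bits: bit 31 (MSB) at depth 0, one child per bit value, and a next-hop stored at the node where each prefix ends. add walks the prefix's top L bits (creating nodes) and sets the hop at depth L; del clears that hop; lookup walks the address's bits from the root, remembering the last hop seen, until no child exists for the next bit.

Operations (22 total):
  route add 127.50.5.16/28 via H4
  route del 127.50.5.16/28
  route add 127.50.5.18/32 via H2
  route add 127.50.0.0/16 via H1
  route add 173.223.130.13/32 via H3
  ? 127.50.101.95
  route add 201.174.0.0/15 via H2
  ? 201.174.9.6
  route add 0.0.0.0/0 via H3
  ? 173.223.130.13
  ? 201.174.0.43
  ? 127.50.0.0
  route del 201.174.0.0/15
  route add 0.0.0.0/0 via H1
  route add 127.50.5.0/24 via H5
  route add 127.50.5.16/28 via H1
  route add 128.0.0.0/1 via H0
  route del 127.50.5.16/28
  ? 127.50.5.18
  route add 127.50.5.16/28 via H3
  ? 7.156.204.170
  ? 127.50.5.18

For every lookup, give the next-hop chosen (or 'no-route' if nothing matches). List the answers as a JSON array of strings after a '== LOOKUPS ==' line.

Apply in order:
  add 127.50.5.16/28 -> H4 at depth 28
  - 127.50.5.16/28 clear@28
  add 127.50.5.18/32 -> H2 at depth 32
  add 127.50.0.0/16 -> H1 at depth 16
  add 173.223.130.13/32 -> H3 at depth 32
  lookup 127.50.101.95: bits 01111111001100100 walk d0:-→d1:-→d2:-→d3:-→d4:-→d5:-→d6:-→d7:-→d8:-→d9:-→d10:-→d11:-→d12:-→d13:-→d14:-→d15:-→d16:H1→d17:- -> H1
  add 201.174.0.0/15 -> H2 at depth 15
  lookup 201.174.9.6: bits 110010011010111 walk d0:-→d1:-→d2:-→d3:-→d4:-→d5:-→d6:-→d7:-→d8:-→d9:-→d10:-→d11:-→d12:-→d13:-→d14:-→d15:H2 -> H2
  add 0.0.0.0/0 -> H3 at depth 0
  lookup 173.223.130.13: bits 10101101110111111000001000001101 walk d0:H3→d1:-→d2:-→d3:-→d4:-→d5:-→d6:-→d7:-→d8:-→d9:-→d10:-→d11:-→d12:-→d13:-→d14:-→d15:-→d16:-→d17:-→d18:-→d19:-→d20:-→d21:-→d22:-→d23:-→d24:-→d25:-→d26:-→d27:-→d28:-→d29:-→d30:-→d31:-→d32:H3 -> H3
  lookup 201.174.0.43: bits 110010011010111 walk d0:H3→d1:-→d2:-→d3:-→d4:-→d5:-→d6:-→d7:-→d8:-→d9:-→d10:-→d11:-→d12:-→d13:-→d14:-→d15:H2 -> H2
  lookup 127.50.0.0: bits 011111110011001000000 walk d0:H3→d1:-→d2:-→d3:-→d4:-→d5:-→d6:-→d7:-→d8:-→d9:-→d10:-→d11:-→d12:-→d13:-→d14:-→d15:-→d16:H1→d17:-→d18:-→d19:-→d20:-→d21:- -> H1
  - 201.174.0.0/15 clear@15
  add 0.0.0.0/0 -> H1 at depth 0
  add 127.50.5.0/24 -> H5 at depth 24
  add 127.50.5.16/28 -> H1 at depth 28
  add 128.0.0.0/1 -> H0 at depth 1
  - 127.50.5.16/28 clear@28
  lookup 127.50.5.18: bits 01111111001100100000010100010010 walk d0:H1→d1:-→d2:-→d3:-→d4:-→d5:-→d6:-→d7:-→d8:-→d9:-→d10:-→d11:-→d12:-→d13:-→d14:-→d15:-→d16:H1→d17:-→d18:-→d19:-→d20:-→d21:-→d22:-→d23:-→d24:H5→d25:-→d26:-→d27:-→d28:-→d29:-→d30:-→d31:-→d32:H2 -> H2
  add 127.50.5.16/28 -> H3 at depth 28
  lookup 7.156.204.170: bits 0 walk d0:H1→d1:- -> H1
  lookup 127.50.5.18: bits 01111111001100100000010100010010 walk d0:H1→d1:-→d2:-→d3:-→d4:-→d5:-→d6:-→d7:-→d8:-→d9:-→d10:-→d11:-→d12:-→d13:-→d14:-→d15:-→d16:H1→d17:-→d18:-→d19:-→d20:-→d21:-→d22:-→d23:-→d24:H5→d25:-→d26:-→d27:-→d28:H3→d29:-→d30:-→d31:-→d32:H2 -> H2

== LOOKUPS ==
["H1","H2","H3","H2","H1","H2","H1","H2"]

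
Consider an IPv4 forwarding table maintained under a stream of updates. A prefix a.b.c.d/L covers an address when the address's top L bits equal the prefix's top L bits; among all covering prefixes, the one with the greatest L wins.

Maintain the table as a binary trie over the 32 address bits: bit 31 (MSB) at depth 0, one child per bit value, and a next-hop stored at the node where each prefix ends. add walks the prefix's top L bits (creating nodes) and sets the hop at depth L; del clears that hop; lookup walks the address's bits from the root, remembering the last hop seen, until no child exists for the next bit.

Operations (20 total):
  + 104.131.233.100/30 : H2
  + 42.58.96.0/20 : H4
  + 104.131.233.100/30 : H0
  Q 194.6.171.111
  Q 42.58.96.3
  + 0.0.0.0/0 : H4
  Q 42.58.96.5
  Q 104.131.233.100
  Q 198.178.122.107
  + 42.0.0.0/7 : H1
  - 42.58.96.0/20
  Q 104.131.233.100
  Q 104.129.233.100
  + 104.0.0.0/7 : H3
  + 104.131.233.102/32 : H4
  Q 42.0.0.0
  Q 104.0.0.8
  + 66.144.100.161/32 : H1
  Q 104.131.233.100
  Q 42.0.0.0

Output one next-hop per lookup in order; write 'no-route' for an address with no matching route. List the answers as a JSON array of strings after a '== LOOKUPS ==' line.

Apply in order:
  + 104.131.233.100/30 (H2) depth=30
  + 42.58.96.0/20 (H4) depth=20
  + 104.131.233.100/30 (H0) depth=30
  lookup 194.6.171.111: bits ε walk d0:- -> no-route
  lookup 42.58.96.3: bits 00101010001110100110 walk d0:-→d1:-→d2:-→d3:-→d4:-→d5:-→d6:-→d7:-→d8:-→d9:-→d10:-→d11:-→d12:-→d13:-→d14:-→d15:-→d16:-→d17:-→d18:-→d19:-→d20:H4 -> H4
  + 0.0.0.0/0 (H4) depth=0
  lookup 42.58.96.5: bits 00101010001110100110 walk d0:H4→d1:-→d2:-→d3:-→d4:-→d5:-→d6:-→d7:-→d8:-→d9:-→d10:-→d11:-→d12:-→d13:-→d14:-→d15:-→d16:-→d17:-→d18:-→d19:-→d20:H4 -> H4
  lookup 104.131.233.100: bits 011010001000001111101001011001 walk d0:H4→d1:-→d2:-→d3:-→d4:-→d5:-→d6:-→d7:-→d8:-→d9:-→d10:-→d11:-→d12:-→d13:-→d14:-→d15:-→d16:-→d17:-→d18:-→d19:-→d20:-→d21:-→d22:-→d23:-→d24:-→d25:-→d26:-→d27:-→d28:-→d29:-→d30:H0 -> H0
  lookup 198.178.122.107: bits ε walk d0:H4 -> H4
  + 42.0.0.0/7 (H1) depth=7
  del 42.58.96.0/20 (clear depth 20)
  lookup 104.131.233.100: bits 011010001000001111101001011001 walk d0:H4→d1:-→d2:-→d3:-→d4:-→d5:-→d6:-→d7:-→d8:-→d9:-→d10:-→d11:-→d12:-→d13:-→d14:-→d15:-→d16:-→d17:-→d18:-→d19:-→d20:-→d21:-→d22:-→d23:-→d24:-→d25:-→d26:-→d27:-→d28:-→d29:-→d30:H0 -> H0
  lookup 104.129.233.100: bits 01101000100000 walk d0:H4→d1:-→d2:-→d3:-→d4:-→d5:-→d6:-→d7:-→d8:-→d9:-→d10:-→d11:-→d12:-→d13:-→d14:- -> H4
  + 104.0.0.0/7 (H3) depth=7
  + 104.131.233.102/32 (H4) depth=32
  lookup 42.0.0.0: bits 0010101000 walk d0:H4→d1:-→d2:-→d3:-→d4:-→d5:-→d6:-→d7:H1→d8:-→d9:-→d10:- -> H1
  lookup 104.0.0.8: bits 01101000 walk d0:H4→d1:-→d2:-→d3:-→d4:-→d5:-→d6:-→d7:H3→d8:- -> H3
  + 66.144.100.161/32 (H1) depth=32
  lookup 104.131.233.100: bits 011010001000001111101001011001 walk d0:H4→d1:-→d2:-→d3:-→d4:-→d5:-→d6:-→d7:H3→d8:-→d9:-→d10:-→d11:-→d12:-→d13:-→d14:-→d15:-→d16:-→d17:-→d18:-→d19:-→d20:-→d21:-→d22:-→d23:-→d24:-→d25:-→d26:-→d27:-→d28:-→d29:-→d30:H0 -> H0
  lookup 42.0.0.0: bits 0010101000 walk d0:H4→d1:-→d2:-→d3:-→d4:-→d5:-→d6:-→d7:H1→d8:-→d9:-→d10:- -> H1

== LOOKUPS ==
["no-route","H4","H4","H0","H4","H0","H4","H1","H3","H0","H1"]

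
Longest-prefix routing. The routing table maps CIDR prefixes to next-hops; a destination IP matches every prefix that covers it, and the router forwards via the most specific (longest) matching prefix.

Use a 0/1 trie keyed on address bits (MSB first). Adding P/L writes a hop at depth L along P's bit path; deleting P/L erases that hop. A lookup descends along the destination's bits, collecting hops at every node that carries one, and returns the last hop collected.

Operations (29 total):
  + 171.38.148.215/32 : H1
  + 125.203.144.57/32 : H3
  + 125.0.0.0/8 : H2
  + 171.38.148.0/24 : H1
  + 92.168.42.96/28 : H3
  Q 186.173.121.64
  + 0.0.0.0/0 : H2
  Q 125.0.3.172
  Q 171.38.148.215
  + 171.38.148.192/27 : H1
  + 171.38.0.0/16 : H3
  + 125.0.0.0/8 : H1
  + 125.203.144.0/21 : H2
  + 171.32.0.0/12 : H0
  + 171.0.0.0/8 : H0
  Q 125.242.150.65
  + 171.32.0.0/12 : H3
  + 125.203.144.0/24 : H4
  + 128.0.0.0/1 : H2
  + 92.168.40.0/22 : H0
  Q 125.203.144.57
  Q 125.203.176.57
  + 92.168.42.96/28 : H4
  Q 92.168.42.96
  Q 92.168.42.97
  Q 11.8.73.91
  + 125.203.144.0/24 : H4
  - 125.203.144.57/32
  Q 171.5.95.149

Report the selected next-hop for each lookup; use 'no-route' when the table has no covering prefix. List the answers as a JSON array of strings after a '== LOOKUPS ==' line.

Apply in order:
  add 171.38.148.215/32 -> H1 at depth 32
  add 125.203.144.57/32 -> H3 at depth 32
  add 125.0.0.0/8 -> H2 at depth 8
  add 171.38.148.0/24 -> H1 at depth 24
  add 92.168.42.96/28 -> H3 at depth 28
  ? 186.173.121.64  path d0:-→d1:-→d2:-→d3:-  best=no-route
  add 0.0.0.0/0 -> H2 at depth 0
  ? 125.0.3.172  path d0:H2→d1:-→d2:-→d3:-→d4:-→d5:-→d6:-→d7:-→d8:H2  best=H2
  ? 171.38.148.215  path d0:H2→d1:-→d2:-→d3:-→d4:-→d5:-→d6:-→d7:-→d8:-→d9:-→d10:-→d11:-→d12:-→d13:-→d14:-→d15:-→d16:-→d17:-→d18:-→d19:-→d20:-→d21:-→d22:-→d23:-→d24:H1→d25:-→d26:-→d27:-→d28:-→d29:-→d30:-→d31:-→d32:H1  best=H1
  add 171.38.148.192/27 -> H1 at depth 27
  add 171.38.0.0/16 -> H3 at depth 16
  add 125.0.0.0/8 -> H1 at depth 8
  add 125.203.144.0/21 -> H2 at depth 21
  add 171.32.0.0/12 -> H0 at depth 12
  add 171.0.0.0/8 -> H0 at depth 8
  ? 125.242.150.65  path d0:H2→d1:-→d2:-→d3:-→d4:-→d5:-→d6:-→d7:-→d8:H1→d9:-→d10:-  best=H1
  add 171.32.0.0/12 -> H3 at depth 12
  add 125.203.144.0/24 -> H4 at depth 24
  add 128.0.0.0/1 -> H2 at depth 1
  add 92.168.40.0/22 -> H0 at depth 22
  ? 125.203.144.57  path d0:H2→d1:-→d2:-→d3:-→d4:-→d5:-→d6:-→d7:-→d8:H1→d9:-→d10:-→d11:-→d12:-→d13:-→d14:-→d15:-→d16:-→d17:-→d18:-→d19:-→d20:-→d21:H2→d22:-→d23:-→d24:H4→d25:-→d26:-→d27:-→d28:-→d29:-→d30:-→d31:-→d32:H3  best=H3
  ? 125.203.176.57  path d0:H2→d1:-→d2:-→d3:-→d4:-→d5:-→d6:-→d7:-→d8:H1→d9:-→d10:-→d11:-→d12:-→d13:-→d14:-→d15:-→d16:-→d17:-→d18:-  best=H1
  add 92.168.42.96/28 -> H4 at depth 28
  ? 92.168.42.96  path d0:H2→d1:-→d2:-→d3:-→d4:-→d5:-→d6:-→d7:-→d8:-→d9:-→d10:-→d11:-→d12:-→d13:-→d14:-→d15:-→d16:-→d17:-→d18:-→d19:-→d20:-→d21:-→d22:H0→d23:-→d24:-→d25:-→d26:-→d27:-→d28:H4  best=H4
  ? 92.168.42.97  path d0:H2→d1:-→d2:-→d3:-→d4:-→d5:-→d6:-→d7:-→d8:-→d9:-→d10:-→d11:-→d12:-→d13:-→d14:-→d15:-→d16:-→d17:-→d18:-→d19:-→d20:-→d21:-→d22:H0→d23:-→d24:-→d25:-→d26:-→d27:-→d28:H4  best=H4
  ? 11.8.73.91  path d0:H2→d1:-  best=H2
  add 125.203.144.0/24 -> H4 at depth 24
  - 125.203.144.57/32 clear@32
  ? 171.5.95.149  path d0:H2→d1:H2→d2:-→d3:-→d4:-→d5:-→d6:-→d7:-→d8:H0→d9:-→d10:-  best=H0

== LOOKUPS ==
["no-route","H2","H1","H1","H3","H1","H4","H4","H2","H0"]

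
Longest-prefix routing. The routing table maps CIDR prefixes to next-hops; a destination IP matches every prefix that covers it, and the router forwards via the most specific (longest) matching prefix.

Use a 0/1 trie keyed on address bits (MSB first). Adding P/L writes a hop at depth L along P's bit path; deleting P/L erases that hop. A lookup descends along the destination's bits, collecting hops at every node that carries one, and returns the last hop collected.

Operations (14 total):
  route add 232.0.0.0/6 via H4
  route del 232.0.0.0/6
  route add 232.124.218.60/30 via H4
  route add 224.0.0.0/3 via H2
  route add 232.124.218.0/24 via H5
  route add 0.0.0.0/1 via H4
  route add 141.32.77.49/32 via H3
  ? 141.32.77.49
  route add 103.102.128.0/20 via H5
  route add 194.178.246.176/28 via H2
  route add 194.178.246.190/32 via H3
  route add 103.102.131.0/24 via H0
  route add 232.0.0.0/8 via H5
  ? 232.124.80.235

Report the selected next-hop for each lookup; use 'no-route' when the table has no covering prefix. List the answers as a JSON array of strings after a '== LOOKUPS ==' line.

Process each operation:
  add 232.0.0.0/6 -> H4 at depth 6
  - 232.0.0.0/6 clear@6
  add 232.124.218.60/30 -> H4 at depth 30
  add 224.0.0.0/3 -> H2 at depth 3
  add 232.124.218.0/24 -> H5 at depth 24
  add 0.0.0.0/1 -> H4 at depth 1
  add 141.32.77.49/32 -> H3 at depth 32
  Q 141.32.77.49: descend 10001101001000000100110100110001 ; hops seen [H3] ; pick H3
  add 103.102.128.0/20 -> H5 at depth 20
  add 194.178.246.176/28 -> H2 at depth 28
  add 194.178.246.190/32 -> H3 at depth 32
  add 103.102.131.0/24 -> H0 at depth 24
  add 232.0.0.0/8 -> H5 at depth 8
  Q 232.124.80.235: descend 1110100001111100 ; hops seen [H2,H5] ; pick H5

== LOOKUPS ==
["H3","H5"]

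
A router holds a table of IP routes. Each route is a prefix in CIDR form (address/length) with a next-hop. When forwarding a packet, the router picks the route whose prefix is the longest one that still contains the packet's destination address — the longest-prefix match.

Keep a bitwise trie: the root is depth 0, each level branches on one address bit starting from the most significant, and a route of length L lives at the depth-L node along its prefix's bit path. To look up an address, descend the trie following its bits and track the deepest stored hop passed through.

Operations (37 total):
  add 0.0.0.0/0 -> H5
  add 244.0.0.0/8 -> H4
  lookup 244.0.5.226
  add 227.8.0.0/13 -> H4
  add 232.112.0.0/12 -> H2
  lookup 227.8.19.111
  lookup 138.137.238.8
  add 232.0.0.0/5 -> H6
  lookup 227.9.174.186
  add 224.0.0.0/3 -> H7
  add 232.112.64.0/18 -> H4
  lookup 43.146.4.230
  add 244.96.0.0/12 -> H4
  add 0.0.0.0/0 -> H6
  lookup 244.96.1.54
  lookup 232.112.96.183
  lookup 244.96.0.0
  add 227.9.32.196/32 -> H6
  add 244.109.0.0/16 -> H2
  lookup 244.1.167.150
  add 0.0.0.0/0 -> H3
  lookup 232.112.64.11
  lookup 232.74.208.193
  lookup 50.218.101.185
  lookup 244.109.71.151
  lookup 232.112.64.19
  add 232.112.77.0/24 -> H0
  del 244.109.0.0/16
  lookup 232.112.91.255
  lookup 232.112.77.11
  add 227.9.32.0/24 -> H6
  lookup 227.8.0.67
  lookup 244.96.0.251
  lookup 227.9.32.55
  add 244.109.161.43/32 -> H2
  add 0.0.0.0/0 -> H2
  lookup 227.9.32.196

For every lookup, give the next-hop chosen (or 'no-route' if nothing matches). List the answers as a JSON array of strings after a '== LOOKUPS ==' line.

Trace:
  + 0.0.0.0/0 (H5) depth=0
  + 244.0.0.0/8 (H4) depth=8
  lookup 244.0.5.226: bits 11110100 walk d0:H5→d1:-→d2:-→d3:-→d4:-→d5:-→d6:-→d7:-→d8:H4 -> H4
  + 227.8.0.0/13 (H4) depth=13
  + 232.112.0.0/12 (H2) depth=12
  lookup 227.8.19.111: bits 1110001100001 walk d0:H5→d1:-→d2:-→d3:-→d4:-→d5:-→d6:-→d7:-→d8:-→d9:-→d10:-→d11:-→d12:-→d13:H4 -> H4
  lookup 138.137.238.8: bits 1 walk d0:H5→d1:- -> H5
  + 232.0.0.0/5 (H6) depth=5
  lookup 227.9.174.186: bits 1110001100001 walk d0:H5→d1:-→d2:-→d3:-→d4:-→d5:-→d6:-→d7:-→d8:-→d9:-→d10:-→d11:-→d12:-→d13:H4 -> H4
  + 224.0.0.0/3 (H7) depth=3
  + 232.112.64.0/18 (H4) depth=18
  lookup 43.146.4.230: bits ε walk d0:H5 -> H5
  + 244.96.0.0/12 (H4) depth=12
  + 0.0.0.0/0 (H6) depth=0
  lookup 244.96.1.54: bits 111101000110 walk d0:H6→d1:-→d2:-→d3:H7→d4:-→d5:-→d6:-→d7:-→d8:H4→d9:-→d10:-→d11:-→d12:H4 -> H4
  lookup 232.112.96.183: bits 111010000111000001 walk d0:H6→d1:-→d2:-→d3:H7→d4:-→d5:H6→d6:-→d7:-→d8:-→d9:-→d10:-→d11:-→d12:H2→d13:-→d14:-→d15:-→d16:-→d17:-→d18:H4 -> H4
  lookup 244.96.0.0: bits 111101000110 walk d0:H6→d1:-→d2:-→d3:H7→d4:-→d5:-→d6:-→d7:-→d8:H4→d9:-→d10:-→d11:-→d12:H4 -> H4
  + 227.9.32.196/32 (H6) depth=32
  + 244.109.0.0/16 (H2) depth=16
  lookup 244.1.167.150: bits 111101000 walk d0:H6→d1:-→d2:-→d3:H7→d4:-→d5:-→d6:-→d7:-→d8:H4→d9:- -> H4
  + 0.0.0.0/0 (H3) depth=0
  lookup 232.112.64.11: bits 111010000111000001 walk d0:H3→d1:-→d2:-→d3:H7→d4:-→d5:H6→d6:-→d7:-→d8:-→d9:-→d10:-→d11:-→d12:H2→d13:-→d14:-→d15:-→d16:-→d17:-→d18:H4 -> H4
  lookup 232.74.208.193: bits 1110100001 walk d0:H3→d1:-→d2:-→d3:H7→d4:-→d5:H6→d6:-→d7:-→d8:-→d9:-→d10:- -> H6
  lookup 50.218.101.185: bits ε walk d0:H3 -> H3
  lookup 244.109.71.151: bits 1111010001101101 walk d0:H3→d1:-→d2:-→d3:H7→d4:-→d5:-→d6:-→d7:-→d8:H4→d9:-→d10:-→d11:-→d12:H4→d13:-→d14:-→d15:-→d16:H2 -> H2
  lookup 232.112.64.19: bits 111010000111000001 walk d0:H3→d1:-→d2:-→d3:H7→d4:-→d5:H6→d6:-→d7:-→d8:-→d9:-→d10:-→d11:-→d12:H2→d13:-→d14:-→d15:-→d16:-→d17:-→d18:H4 -> H4
  + 232.112.77.0/24 (H0) depth=24
  del 244.109.0.0/16 (clear depth 16)
  lookup 232.112.91.255: bits 1110100001110000010 walk d0:H3→d1:-→d2:-→d3:H7→d4:-→d5:H6→d6:-→d7:-→d8:-→d9:-→d10:-→d11:-→d12:H2→d13:-→d14:-→d15:-→d16:-→d17:-→d18:H4→d19:- -> H4
  lookup 232.112.77.11: bits 111010000111000001001101 walk d0:H3→d1:-→d2:-→d3:H7→d4:-→d5:H6→d6:-→d7:-→d8:-→d9:-→d10:-→d11:-→d12:H2→d13:-→d14:-→d15:-→d16:-→d17:-→d18:H4→d19:-→d20:-→d21:-→d22:-→d23:-→d24:H0 -> H0
  + 227.9.32.0/24 (H6) depth=24
  lookup 227.8.0.67: bits 111000110000100 walk d0:H3→d1:-→d2:-→d3:H7→d4:-→d5:-→d6:-→d7:-→d8:-→d9:-→d10:-→d11:-→d12:-→d13:H4→d14:-→d15:- -> H4
  lookup 244.96.0.251: bits 111101000110 walk d0:H3→d1:-→d2:-→d3:H7→d4:-→d5:-→d6:-→d7:-→d8:H4→d9:-→d10:-→d11:-→d12:H4 -> H4
  lookup 227.9.32.55: bits 111000110000100100100000 walk d0:H3→d1:-→d2:-→d3:H7→d4:-→d5:-→d6:-→d7:-→d8:-→d9:-→d10:-→d11:-→d12:-→d13:H4→d14:-→d15:-→d16:-→d17:-→d18:-→d19:-→d20:-→d21:-→d22:-→d23:-→d24:H6 -> H6
  + 244.109.161.43/32 (H2) depth=32
  + 0.0.0.0/0 (H2) depth=0
  lookup 227.9.32.196: bits 11100011000010010010000011000100 walk d0:H2→d1:-→d2:-→d3:H7→d4:-→d5:-→d6:-→d7:-→d8:-→d9:-→d10:-→d11:-→d12:-→d13:H4→d14:-→d15:-→d16:-→d17:-→d18:-→d19:-→d20:-→d21:-→d22:-→d23:-→d24:H6→d25:-→d26:-→d27:-→d28:-→d29:-→d30:-→d31:-→d32:H6 -> H6

== LOOKUPS ==
["H4","H4","H5","H4","H5","H4","H4","H4","H4","H4","H6","H3","H2","H4","H4","H0","H4","H4","H6","H6"]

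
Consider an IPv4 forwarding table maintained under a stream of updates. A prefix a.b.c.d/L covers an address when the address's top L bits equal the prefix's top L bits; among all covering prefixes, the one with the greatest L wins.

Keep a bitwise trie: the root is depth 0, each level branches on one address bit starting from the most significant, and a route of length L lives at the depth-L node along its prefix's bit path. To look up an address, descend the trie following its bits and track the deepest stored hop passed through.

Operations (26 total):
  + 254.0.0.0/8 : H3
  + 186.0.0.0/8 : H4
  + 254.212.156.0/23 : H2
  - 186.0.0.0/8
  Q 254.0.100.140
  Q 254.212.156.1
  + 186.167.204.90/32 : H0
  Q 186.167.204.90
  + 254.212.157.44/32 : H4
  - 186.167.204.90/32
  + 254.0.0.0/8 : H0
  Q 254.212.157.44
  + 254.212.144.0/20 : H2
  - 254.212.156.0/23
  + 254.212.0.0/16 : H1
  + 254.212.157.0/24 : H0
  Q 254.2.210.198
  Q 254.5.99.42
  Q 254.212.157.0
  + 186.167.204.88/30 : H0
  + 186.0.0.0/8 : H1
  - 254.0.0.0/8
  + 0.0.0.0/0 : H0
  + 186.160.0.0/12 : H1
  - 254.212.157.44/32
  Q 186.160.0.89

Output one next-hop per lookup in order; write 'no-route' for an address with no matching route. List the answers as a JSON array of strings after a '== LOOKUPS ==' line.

Trace:
  add 254.0.0.0/8 -> H3 at depth 8
  add 186.0.0.0/8 -> H4 at depth 8
  add 254.212.156.0/23 -> H2 at depth 23
  - 186.0.0.0/8 clear@8
  ? 254.0.100.140  path d0:-→d1:-→d2:-→d3:-→d4:-→d5:-→d6:-→d7:-→d8:H3  best=H3
  ? 254.212.156.1  path d0:-→d1:-→d2:-→d3:-→d4:-→d5:-→d6:-→d7:-→d8:H3→d9:-→d10:-→d11:-→d12:-→d13:-→d14:-→d15:-→d16:-→d17:-→d18:-→d19:-→d20:-→d21:-→d22:-→d23:H2  best=H2
  add 186.167.204.90/32 -> H0 at depth 32
  ? 186.167.204.90  path d0:-→d1:-→d2:-→d3:-→d4:-→d5:-→d6:-→d7:-→d8:-→d9:-→d10:-→d11:-→d12:-→d13:-→d14:-→d15:-→d16:-→d17:-→d18:-→d19:-→d20:-→d21:-→d22:-→d23:-→d24:-→d25:-→d26:-→d27:-→d28:-→d29:-→d30:-→d31:-→d32:H0  best=H0
  add 254.212.157.44/32 -> H4 at depth 32
  - 186.167.204.90/32 clear@32
  add 254.0.0.0/8 -> H0 at depth 8
  ? 254.212.157.44  path d0:-→d1:-→d2:-→d3:-→d4:-→d5:-→d6:-→d7:-→d8:H0→d9:-→d10:-→d11:-→d12:-→d13:-→d14:-→d15:-→d16:-→d17:-→d18:-→d19:-→d20:-→d21:-→d22:-→d23:H2→d24:-→d25:-→d26:-→d27:-→d28:-→d29:-→d30:-→d31:-→d32:H4  best=H4
  add 254.212.144.0/20 -> H2 at depth 20
  - 254.212.156.0/23 clear@23
  add 254.212.0.0/16 -> H1 at depth 16
  add 254.212.157.0/24 -> H0 at depth 24
  ? 254.2.210.198  path d0:-→d1:-→d2:-→d3:-→d4:-→d5:-→d6:-→d7:-→d8:H0  best=H0
  ? 254.5.99.42  path d0:-→d1:-→d2:-→d3:-→d4:-→d5:-→d6:-→d7:-→d8:H0  best=H0
  ? 254.212.157.0  path d0:-→d1:-→d2:-→d3:-→d4:-→d5:-→d6:-→d7:-→d8:H0→d9:-→d10:-→d11:-→d12:-→d13:-→d14:-→d15:-→d16:H1→d17:-→d18:-→d19:-→d20:H2→d21:-→d22:-→d23:-→d24:H0→d25:-→d26:-  best=H0
  add 186.167.204.88/30 -> H0 at depth 30
  add 186.0.0.0/8 -> H1 at depth 8
  - 254.0.0.0/8 clear@8
  add 0.0.0.0/0 -> H0 at depth 0
  add 186.160.0.0/12 -> H1 at depth 12
  - 254.212.157.44/32 clear@32
  ? 186.160.0.89  path d0:H0→d1:-→d2:-→d3:-→d4:-→d5:-→d6:-→d7:-→d8:H1→d9:-→d10:-→d11:-→d12:H1→d13:-  best=H1

== LOOKUPS ==
["H3","H2","H0","H4","H0","H0","H0","H1"]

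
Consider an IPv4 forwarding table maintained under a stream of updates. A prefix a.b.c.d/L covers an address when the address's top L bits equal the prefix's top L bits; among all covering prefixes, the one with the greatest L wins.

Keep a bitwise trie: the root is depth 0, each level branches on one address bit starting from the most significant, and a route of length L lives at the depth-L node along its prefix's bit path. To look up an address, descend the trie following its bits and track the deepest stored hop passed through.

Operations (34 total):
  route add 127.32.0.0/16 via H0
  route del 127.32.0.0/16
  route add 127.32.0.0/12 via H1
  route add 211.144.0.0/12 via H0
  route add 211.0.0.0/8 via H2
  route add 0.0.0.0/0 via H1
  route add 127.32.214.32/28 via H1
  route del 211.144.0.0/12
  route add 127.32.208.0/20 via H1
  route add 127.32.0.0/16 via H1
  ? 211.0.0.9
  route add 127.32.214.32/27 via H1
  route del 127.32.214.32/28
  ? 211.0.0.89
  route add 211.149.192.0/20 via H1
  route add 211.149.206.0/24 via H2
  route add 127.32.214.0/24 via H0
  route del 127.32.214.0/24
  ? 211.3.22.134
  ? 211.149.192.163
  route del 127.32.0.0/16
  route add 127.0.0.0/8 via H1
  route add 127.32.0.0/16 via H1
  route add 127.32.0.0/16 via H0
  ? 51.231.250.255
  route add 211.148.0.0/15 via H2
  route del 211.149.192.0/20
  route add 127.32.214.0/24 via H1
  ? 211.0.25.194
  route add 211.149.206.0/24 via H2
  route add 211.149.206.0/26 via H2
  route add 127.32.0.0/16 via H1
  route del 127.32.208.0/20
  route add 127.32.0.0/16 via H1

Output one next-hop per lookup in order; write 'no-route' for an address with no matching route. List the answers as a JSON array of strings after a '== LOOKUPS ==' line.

Process each operation:
  + 127.32.0.0/16 (H0) depth=16
  - 127.32.0.0/16 clear@16
  + 127.32.0.0/12 (H1) depth=12
  + 211.144.0.0/12 (H0) depth=12
  + 211.0.0.0/8 (H2) depth=8
  + 0.0.0.0/0 (H1) depth=0
  + 127.32.214.32/28 (H1) depth=28
  - 211.144.0.0/12 clear@12
  + 127.32.208.0/20 (H1) depth=20
  + 127.32.0.0/16 (H1) depth=16
  Q 211.0.0.9: descend 11010011 ; hops seen [H1,H2] ; pick H2
  + 127.32.214.32/27 (H1) depth=27
  - 127.32.214.32/28 clear@28
  Q 211.0.0.89: descend 11010011 ; hops seen [H1,H2] ; pick H2
  + 211.149.192.0/20 (H1) depth=20
  + 211.149.206.0/24 (H2) depth=24
  + 127.32.214.0/24 (H0) depth=24
  - 127.32.214.0/24 clear@24
  Q 211.3.22.134: descend 11010011 ; hops seen [H1,H2] ; pick H2
  Q 211.149.192.163: descend 11010011100101011100 ; hops seen [H1,H2,H1] ; pick H1
  - 127.32.0.0/16 clear@16
  + 127.0.0.0/8 (H1) depth=8
  + 127.32.0.0/16 (H1) depth=16
  + 127.32.0.0/16 (H0) depth=16
  Q 51.231.250.255: descend 0 ; hops seen [H1] ; pick H1
  + 211.148.0.0/15 (H2) depth=15
  - 211.149.192.0/20 clear@20
  + 127.32.214.0/24 (H1) depth=24
  Q 211.0.25.194: descend 11010011 ; hops seen [H1,H2] ; pick H2
  + 211.149.206.0/24 (H2) depth=24
  + 211.149.206.0/26 (H2) depth=26
  + 127.32.0.0/16 (H1) depth=16
  - 127.32.208.0/20 clear@20
  + 127.32.0.0/16 (H1) depth=16

== LOOKUPS ==
["H2","H2","H2","H1","H1","H2"]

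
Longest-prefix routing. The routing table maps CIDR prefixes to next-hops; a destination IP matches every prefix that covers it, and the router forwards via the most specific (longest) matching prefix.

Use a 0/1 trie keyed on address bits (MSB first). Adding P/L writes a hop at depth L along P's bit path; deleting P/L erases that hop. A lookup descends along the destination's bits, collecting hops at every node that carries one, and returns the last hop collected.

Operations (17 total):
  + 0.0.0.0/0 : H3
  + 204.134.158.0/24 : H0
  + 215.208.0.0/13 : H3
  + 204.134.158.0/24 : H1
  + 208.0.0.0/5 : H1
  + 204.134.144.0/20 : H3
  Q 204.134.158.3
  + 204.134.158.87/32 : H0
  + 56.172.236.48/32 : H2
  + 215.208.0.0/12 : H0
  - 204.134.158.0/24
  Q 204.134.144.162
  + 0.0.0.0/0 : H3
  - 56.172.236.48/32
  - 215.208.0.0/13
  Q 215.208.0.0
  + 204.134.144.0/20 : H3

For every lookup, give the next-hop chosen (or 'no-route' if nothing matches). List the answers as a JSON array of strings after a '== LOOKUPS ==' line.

Process each operation:
  add 0.0.0.0/0 -> H3 at depth 0
  add 204.134.158.0/24 -> H0 at depth 24
  add 215.208.0.0/13 -> H3 at depth 13
  add 204.134.158.0/24 -> H1 at depth 24
  add 208.0.0.0/5 -> H1 at depth 5
  add 204.134.144.0/20 -> H3 at depth 20
  Q 204.134.158.3: descend 110011001000011010011110 ; hops seen [H3,H3,H1] ; pick H1
  add 204.134.158.87/32 -> H0 at depth 32
  add 56.172.236.48/32 -> H2 at depth 32
  add 215.208.0.0/12 -> H0 at depth 12
  - 204.134.158.0/24 clear@24
  Q 204.134.144.162: descend 11001100100001101001 ; hops seen [H3,H3] ; pick H3
  add 0.0.0.0/0 -> H3 at depth 0
  - 56.172.236.48/32 clear@32
  - 215.208.0.0/13 clear@13
  Q 215.208.0.0: descend 1101011111010 ; hops seen [H3,H1,H0] ; pick H0
  add 204.134.144.0/20 -> H3 at depth 20

== LOOKUPS ==
["H1","H3","H0"]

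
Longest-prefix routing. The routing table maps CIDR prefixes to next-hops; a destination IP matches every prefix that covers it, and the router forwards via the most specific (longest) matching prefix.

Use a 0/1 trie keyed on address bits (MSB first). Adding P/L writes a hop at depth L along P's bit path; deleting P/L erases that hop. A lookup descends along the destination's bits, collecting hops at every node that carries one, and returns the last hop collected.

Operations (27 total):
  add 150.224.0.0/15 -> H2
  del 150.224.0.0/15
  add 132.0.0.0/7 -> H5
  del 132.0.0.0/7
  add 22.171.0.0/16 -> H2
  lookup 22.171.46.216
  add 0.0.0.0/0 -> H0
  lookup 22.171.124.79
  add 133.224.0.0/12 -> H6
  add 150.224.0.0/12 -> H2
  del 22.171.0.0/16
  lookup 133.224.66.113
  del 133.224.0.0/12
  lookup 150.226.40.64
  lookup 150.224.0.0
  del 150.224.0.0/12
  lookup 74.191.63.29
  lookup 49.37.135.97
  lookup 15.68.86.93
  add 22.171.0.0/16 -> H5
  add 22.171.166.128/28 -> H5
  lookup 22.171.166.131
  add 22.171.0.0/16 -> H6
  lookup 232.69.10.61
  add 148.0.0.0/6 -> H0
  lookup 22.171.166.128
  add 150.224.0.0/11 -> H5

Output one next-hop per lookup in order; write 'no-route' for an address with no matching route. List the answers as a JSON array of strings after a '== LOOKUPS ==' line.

Process each operation:
  add 150.224.0.0/15 -> H2 at depth 15
  - 150.224.0.0/15 clear@15
  add 132.0.0.0/7 -> H5 at depth 7
  - 132.0.0.0/7 clear@7
  add 22.171.0.0/16 -> H2 at depth 16
  Q 22.171.46.216: descend 0001011010101011 ; hops seen [H2] ; pick H2
  add 0.0.0.0/0 -> H0 at depth 0
  Q 22.171.124.79: descend 0001011010101011 ; hops seen [H0,H2] ; pick H2
  add 133.224.0.0/12 -> H6 at depth 12
  add 150.224.0.0/12 -> H2 at depth 12
  - 22.171.0.0/16 clear@16
  Q 133.224.66.113: descend 100001011110 ; hops seen [H0,H6] ; pick H6
  - 133.224.0.0/12 clear@12
  Q 150.226.40.64: descend 10010110111000 ; hops seen [H0,H2] ; pick H2
  Q 150.224.0.0: descend 100101101110000 ; hops seen [H0,H2] ; pick H2
  - 150.224.0.0/12 clear@12
  Q 74.191.63.29: descend 0 ; hops seen [H0] ; pick H0
  Q 49.37.135.97: descend 00 ; hops seen [H0] ; pick H0
  Q 15.68.86.93: descend 000 ; hops seen [H0] ; pick H0
  add 22.171.0.0/16 -> H5 at depth 16
  add 22.171.166.128/28 -> H5 at depth 28
  Q 22.171.166.131: descend 0001011010101011101001101000 ; hops seen [H0,H5,H5] ; pick H5
  add 22.171.0.0/16 -> H6 at depth 16
  Q 232.69.10.61: descend 1 ; hops seen [H0] ; pick H0
  add 148.0.0.0/6 -> H0 at depth 6
  Q 22.171.166.128: descend 0001011010101011101001101000 ; hops seen [H0,H6,H5] ; pick H5
  add 150.224.0.0/11 -> H5 at depth 11

== LOOKUPS ==
["H2","H2","H6","H2","H2","H0","H0","H0","H5","H0","H5"]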